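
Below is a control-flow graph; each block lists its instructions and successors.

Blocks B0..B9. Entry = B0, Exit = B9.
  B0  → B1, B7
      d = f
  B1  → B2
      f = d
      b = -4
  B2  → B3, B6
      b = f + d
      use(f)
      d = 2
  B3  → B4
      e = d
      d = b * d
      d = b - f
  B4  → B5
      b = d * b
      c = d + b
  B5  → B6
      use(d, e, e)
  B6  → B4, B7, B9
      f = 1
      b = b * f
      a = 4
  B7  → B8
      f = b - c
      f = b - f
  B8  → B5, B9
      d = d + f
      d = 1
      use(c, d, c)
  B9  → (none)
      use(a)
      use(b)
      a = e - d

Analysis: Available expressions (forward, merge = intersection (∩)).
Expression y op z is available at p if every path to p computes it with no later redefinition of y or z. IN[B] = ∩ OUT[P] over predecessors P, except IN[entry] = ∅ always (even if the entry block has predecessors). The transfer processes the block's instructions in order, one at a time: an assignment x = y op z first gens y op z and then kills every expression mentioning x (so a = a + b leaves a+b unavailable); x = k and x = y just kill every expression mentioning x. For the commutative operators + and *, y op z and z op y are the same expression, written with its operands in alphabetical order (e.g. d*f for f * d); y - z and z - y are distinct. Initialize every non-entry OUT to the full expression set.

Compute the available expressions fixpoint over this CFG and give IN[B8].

Answer: {b-c}

Derivation:
Per-block solution:
  B0: | IN={} | OUT={}
  B1: | IN={} | OUT={}
  B2: | IN={} | OUT={}
  B3: | IN={} | OUT={b-f}
  B4: | IN={} | OUT={b+d}
  B5: | IN={} | OUT={}
  B6: | IN={} | OUT={}
  B7: | IN={} | OUT={b-c}
  B8: | IN={b-c} | OUT={b-c}
  B9: | IN={} | OUT={e-d}

Merge at B8: IN[B8] = OUT[B7] = {b-c}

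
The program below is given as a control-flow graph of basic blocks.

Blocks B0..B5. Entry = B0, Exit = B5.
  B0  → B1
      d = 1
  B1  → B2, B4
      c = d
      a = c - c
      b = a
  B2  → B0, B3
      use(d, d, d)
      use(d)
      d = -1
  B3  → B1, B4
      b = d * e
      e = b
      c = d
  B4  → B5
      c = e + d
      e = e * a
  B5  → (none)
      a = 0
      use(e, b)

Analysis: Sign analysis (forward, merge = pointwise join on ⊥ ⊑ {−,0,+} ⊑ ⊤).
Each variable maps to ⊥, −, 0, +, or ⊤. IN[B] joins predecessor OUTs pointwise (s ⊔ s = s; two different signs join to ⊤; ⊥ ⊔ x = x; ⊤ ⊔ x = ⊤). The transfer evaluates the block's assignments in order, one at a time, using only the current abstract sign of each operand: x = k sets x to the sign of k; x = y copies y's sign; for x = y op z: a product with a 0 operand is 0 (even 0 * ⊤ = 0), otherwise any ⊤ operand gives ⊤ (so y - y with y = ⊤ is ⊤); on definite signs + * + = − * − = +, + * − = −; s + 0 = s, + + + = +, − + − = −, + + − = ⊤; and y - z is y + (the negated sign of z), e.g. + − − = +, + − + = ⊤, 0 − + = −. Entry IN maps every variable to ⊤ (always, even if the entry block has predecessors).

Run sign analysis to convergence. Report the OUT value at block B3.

Answer: {a: ⊤, b: ⊤, c: -, d: -, e: ⊤, f: ⊤}

Derivation:
Fixpoint table:
  B0:  IN=(all ⊤)  OUT={d:+; rest ⊤}
  B1:  IN=(all ⊤)  OUT=(all ⊤)
  B2:  IN=(all ⊤)  OUT={d:-; rest ⊤}
  B3:  IN={d:-; rest ⊤}  OUT={c:-, d:-; rest ⊤}
  B4:  IN=(all ⊤)  OUT=(all ⊤)
  B5:  IN=(all ⊤)  OUT={a:0; rest ⊤}

Merge at B3: IN[B3] = OUT[B2] = {a: ⊤, b: ⊤, c: ⊤, d: -, e: ⊤, f: ⊤}
Applying B3's transfer function to that IN value gives OUT[B3] (row B3 above).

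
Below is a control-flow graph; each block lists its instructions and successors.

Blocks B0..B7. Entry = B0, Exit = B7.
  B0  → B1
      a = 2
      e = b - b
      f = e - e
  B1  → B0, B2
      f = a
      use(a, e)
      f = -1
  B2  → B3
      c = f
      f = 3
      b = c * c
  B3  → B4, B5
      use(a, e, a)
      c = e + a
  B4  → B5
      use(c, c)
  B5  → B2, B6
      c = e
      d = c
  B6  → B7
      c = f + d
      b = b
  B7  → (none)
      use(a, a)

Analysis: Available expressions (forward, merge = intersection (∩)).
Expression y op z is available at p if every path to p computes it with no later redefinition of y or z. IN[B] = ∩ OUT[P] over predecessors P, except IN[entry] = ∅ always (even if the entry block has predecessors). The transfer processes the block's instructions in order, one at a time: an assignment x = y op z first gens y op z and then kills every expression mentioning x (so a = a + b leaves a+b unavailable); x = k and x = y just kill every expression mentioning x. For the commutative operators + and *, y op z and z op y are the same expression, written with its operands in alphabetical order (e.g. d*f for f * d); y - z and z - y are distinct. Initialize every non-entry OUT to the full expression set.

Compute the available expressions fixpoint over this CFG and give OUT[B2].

Per-block solution:
  B0:  IN={}  OUT={b-b, e-e}
  B1:  IN={b-b, e-e}  OUT={b-b, e-e}
  B2:  IN={e-e}  OUT={c*c, e-e}
  B3:  IN={c*c, e-e}  OUT={a+e, e-e}
  B4:  IN={a+e, e-e}  OUT={a+e, e-e}
  B5:  IN={a+e, e-e}  OUT={a+e, e-e}
  B6:  IN={a+e, e-e}  OUT={a+e, d+f, e-e}
  B7:  IN={a+e, d+f, e-e}  OUT={a+e, d+f, e-e}

Merge at B2: IN[B2] = OUT[B1] ∩ OUT[B5] = {e-e}
Applying B2's transfer function to that IN value gives OUT[B2] (row B2 above).

Answer: {c*c, e-e}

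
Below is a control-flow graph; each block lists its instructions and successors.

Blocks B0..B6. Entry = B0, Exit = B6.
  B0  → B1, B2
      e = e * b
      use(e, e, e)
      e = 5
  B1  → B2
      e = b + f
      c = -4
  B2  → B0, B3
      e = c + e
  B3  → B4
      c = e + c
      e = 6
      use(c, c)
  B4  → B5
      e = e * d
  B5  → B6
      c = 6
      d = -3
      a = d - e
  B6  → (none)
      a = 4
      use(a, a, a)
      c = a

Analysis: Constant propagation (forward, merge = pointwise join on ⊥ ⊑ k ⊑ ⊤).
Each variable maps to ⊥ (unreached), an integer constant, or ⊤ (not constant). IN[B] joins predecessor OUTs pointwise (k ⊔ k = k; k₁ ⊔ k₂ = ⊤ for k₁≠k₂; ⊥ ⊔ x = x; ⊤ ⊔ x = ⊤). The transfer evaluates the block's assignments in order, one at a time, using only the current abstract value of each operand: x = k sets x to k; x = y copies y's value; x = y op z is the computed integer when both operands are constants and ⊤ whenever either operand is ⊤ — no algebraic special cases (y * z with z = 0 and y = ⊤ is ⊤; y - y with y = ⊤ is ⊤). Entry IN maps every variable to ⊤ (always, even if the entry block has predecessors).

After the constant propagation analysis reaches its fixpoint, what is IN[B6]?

Converged values:
  B0:  IN=(all ⊤)  OUT={e:5; rest ⊤}
  B1:  IN={e:5; rest ⊤}  OUT={c:-4; rest ⊤}
  B2:  IN=(all ⊤)  OUT=(all ⊤)
  B3:  IN=(all ⊤)  OUT={e:6; rest ⊤}
  B4:  IN={e:6; rest ⊤}  OUT=(all ⊤)
  B5:  IN=(all ⊤)  OUT={c:6, d:-3; rest ⊤}
  B6:  IN={c:6, d:-3; rest ⊤}  OUT={a:4, c:4, d:-3; rest ⊤}

Merge at B6: IN[B6] = OUT[B5] = {a: ⊤, b: ⊤, c: 6, d: -3, e: ⊤, f: ⊤}

Answer: {a: ⊤, b: ⊤, c: 6, d: -3, e: ⊤, f: ⊤}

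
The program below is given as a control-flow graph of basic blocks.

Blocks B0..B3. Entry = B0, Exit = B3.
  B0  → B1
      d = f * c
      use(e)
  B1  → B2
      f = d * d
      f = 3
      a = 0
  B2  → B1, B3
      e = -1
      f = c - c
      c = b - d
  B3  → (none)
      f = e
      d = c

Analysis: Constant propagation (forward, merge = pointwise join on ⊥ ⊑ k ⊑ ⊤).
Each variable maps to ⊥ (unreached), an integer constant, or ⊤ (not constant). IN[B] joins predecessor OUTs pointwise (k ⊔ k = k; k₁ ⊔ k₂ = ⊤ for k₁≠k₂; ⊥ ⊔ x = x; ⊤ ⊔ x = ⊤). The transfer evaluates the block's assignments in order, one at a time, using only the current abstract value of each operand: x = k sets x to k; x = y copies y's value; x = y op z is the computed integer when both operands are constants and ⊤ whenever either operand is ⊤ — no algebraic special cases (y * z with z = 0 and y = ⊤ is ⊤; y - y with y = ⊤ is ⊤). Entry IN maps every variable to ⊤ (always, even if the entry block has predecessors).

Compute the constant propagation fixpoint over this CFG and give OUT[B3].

Fixpoint table:
  B0: | IN=(all ⊤) | OUT=(all ⊤)
  B1: | IN=(all ⊤) | OUT={a:0, f:3; rest ⊤}
  B2: | IN={a:0, f:3; rest ⊤} | OUT={a:0, e:-1; rest ⊤}
  B3: | IN={a:0, e:-1; rest ⊤} | OUT={a:0, e:-1, f:-1; rest ⊤}

Merge at B3: IN[B3] = OUT[B2] = {a: 0, b: ⊤, c: ⊤, d: ⊤, e: -1, f: ⊤}
Applying B3's transfer function to that IN value gives OUT[B3] (row B3 above).

Answer: {a: 0, b: ⊤, c: ⊤, d: ⊤, e: -1, f: -1}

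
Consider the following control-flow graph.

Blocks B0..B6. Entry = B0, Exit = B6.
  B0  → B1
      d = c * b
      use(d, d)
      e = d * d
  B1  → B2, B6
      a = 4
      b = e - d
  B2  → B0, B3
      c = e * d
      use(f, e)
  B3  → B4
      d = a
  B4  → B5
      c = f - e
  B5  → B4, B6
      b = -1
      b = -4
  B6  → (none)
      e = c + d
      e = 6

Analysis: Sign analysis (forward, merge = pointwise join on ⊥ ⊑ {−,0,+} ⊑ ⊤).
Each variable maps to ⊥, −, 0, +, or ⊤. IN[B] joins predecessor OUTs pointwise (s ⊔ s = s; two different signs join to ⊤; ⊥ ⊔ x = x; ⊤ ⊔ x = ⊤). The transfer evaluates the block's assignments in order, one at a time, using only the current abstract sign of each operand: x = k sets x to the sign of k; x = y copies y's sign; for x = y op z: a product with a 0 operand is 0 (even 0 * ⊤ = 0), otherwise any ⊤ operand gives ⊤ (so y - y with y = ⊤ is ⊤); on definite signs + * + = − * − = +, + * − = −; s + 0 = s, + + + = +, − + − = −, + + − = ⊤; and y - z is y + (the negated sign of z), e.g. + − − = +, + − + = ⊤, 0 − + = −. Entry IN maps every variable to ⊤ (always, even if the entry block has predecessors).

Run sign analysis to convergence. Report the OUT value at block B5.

Fixpoint table:
  B0:   IN=(all ⊤)   OUT=(all ⊤)
  B1:   IN=(all ⊤)   OUT={a:+; rest ⊤}
  B2:   IN={a:+; rest ⊤}   OUT={a:+; rest ⊤}
  B3:   IN={a:+; rest ⊤}   OUT={a:+, d:+; rest ⊤}
  B4:   IN={a:+, d:+; rest ⊤}   OUT={a:+, d:+; rest ⊤}
  B5:   IN={a:+, d:+; rest ⊤}   OUT={a:+, b:-, d:+; rest ⊤}
  B6:   IN={a:+; rest ⊤}   OUT={a:+, e:+; rest ⊤}

Merge at B5: IN[B5] = OUT[B4] = {a: +, b: ⊤, c: ⊤, d: +, e: ⊤, f: ⊤}
Applying B5's transfer function to that IN value gives OUT[B5] (row B5 above).

Answer: {a: +, b: -, c: ⊤, d: +, e: ⊤, f: ⊤}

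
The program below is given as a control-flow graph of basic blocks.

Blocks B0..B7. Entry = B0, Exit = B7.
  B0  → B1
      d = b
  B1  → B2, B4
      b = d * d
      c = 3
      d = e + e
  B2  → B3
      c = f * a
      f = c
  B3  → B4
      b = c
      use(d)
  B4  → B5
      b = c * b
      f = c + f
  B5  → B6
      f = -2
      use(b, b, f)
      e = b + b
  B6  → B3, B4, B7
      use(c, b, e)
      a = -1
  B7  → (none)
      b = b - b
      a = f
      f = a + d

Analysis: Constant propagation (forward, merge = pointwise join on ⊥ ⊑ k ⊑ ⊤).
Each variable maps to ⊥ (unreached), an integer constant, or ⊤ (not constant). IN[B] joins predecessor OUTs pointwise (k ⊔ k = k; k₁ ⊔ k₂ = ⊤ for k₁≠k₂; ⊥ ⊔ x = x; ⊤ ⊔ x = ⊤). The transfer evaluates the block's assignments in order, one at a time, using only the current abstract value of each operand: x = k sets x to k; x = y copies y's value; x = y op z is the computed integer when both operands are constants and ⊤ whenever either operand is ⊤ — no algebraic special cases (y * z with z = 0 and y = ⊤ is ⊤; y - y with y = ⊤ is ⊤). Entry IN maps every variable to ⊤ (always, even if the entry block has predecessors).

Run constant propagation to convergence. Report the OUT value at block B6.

Answer: {a: -1, b: ⊤, c: ⊤, d: ⊤, e: ⊤, f: -2}

Derivation:
Per-block solution:
  B0:   IN=(all ⊤)   OUT=(all ⊤)
  B1:   IN=(all ⊤)   OUT={c:3; rest ⊤}
  B2:   IN={c:3; rest ⊤}   OUT=(all ⊤)
  B3:   IN=(all ⊤)   OUT=(all ⊤)
  B4:   IN=(all ⊤)   OUT=(all ⊤)
  B5:   IN=(all ⊤)   OUT={f:-2; rest ⊤}
  B6:   IN={f:-2; rest ⊤}   OUT={a:-1, f:-2; rest ⊤}
  B7:   IN={a:-1, f:-2; rest ⊤}   OUT={a:-2; rest ⊤}

Merge at B6: IN[B6] = OUT[B5] = {a: ⊤, b: ⊤, c: ⊤, d: ⊤, e: ⊤, f: -2}
Applying B6's transfer function to that IN value gives OUT[B6] (row B6 above).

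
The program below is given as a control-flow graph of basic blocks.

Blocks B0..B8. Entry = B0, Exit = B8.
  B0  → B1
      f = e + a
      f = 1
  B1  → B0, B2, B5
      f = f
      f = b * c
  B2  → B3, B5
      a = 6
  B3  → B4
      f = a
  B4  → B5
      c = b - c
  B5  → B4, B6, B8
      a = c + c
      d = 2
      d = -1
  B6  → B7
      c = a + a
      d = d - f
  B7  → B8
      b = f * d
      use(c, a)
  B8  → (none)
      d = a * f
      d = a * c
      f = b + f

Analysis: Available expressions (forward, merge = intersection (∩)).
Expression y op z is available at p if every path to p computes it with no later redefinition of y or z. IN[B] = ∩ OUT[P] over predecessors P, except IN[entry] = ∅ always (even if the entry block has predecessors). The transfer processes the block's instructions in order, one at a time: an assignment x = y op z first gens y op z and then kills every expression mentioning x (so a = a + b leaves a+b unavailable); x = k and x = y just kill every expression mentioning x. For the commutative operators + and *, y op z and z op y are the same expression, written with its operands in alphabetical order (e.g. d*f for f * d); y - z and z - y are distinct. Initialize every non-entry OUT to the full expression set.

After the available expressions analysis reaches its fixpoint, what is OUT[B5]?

Answer: {c+c}

Trace:
Converged values:
  B0:  IN={}  OUT={a+e}
  B1:  IN={a+e}  OUT={a+e, b*c}
  B2:  IN={a+e, b*c}  OUT={b*c}
  B3:  IN={b*c}  OUT={b*c}
  B4:  IN={}  OUT={}
  B5:  IN={}  OUT={c+c}
  B6:  IN={c+c}  OUT={a+a}
  B7:  IN={a+a}  OUT={a+a, d*f}
  B8:  IN={}  OUT={a*c}

Merge at B5: IN[B5] = OUT[B1] ∩ OUT[B2] ∩ OUT[B4] = {}
Applying B5's transfer function to that IN value gives OUT[B5] (row B5 above).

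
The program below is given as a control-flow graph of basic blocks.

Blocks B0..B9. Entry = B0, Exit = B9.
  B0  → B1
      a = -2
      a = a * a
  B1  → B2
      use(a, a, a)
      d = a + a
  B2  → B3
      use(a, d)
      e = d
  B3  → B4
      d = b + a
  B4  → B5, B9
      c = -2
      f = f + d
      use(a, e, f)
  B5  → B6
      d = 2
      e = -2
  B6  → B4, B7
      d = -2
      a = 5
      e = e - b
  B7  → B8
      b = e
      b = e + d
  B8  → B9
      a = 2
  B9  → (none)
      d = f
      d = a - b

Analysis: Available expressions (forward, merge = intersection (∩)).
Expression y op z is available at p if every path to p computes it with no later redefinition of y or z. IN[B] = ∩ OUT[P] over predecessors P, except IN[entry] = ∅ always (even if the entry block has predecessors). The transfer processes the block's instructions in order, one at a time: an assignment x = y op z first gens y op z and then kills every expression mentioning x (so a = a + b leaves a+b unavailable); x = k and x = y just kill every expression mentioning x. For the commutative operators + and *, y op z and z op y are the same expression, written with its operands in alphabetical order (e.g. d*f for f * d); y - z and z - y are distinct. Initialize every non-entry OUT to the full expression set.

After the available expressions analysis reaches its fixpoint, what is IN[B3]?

Converged values:
  B0:   IN={}   OUT={}
  B1:   IN={}   OUT={a+a}
  B2:   IN={a+a}   OUT={a+a}
  B3:   IN={a+a}   OUT={a+a, a+b}
  B4:   IN={}   OUT={}
  B5:   IN={}   OUT={}
  B6:   IN={}   OUT={}
  B7:   IN={}   OUT={d+e}
  B8:   IN={d+e}   OUT={d+e}
  B9:   IN={}   OUT={a-b}

Merge at B3: IN[B3] = OUT[B2] = {a+a}

Answer: {a+a}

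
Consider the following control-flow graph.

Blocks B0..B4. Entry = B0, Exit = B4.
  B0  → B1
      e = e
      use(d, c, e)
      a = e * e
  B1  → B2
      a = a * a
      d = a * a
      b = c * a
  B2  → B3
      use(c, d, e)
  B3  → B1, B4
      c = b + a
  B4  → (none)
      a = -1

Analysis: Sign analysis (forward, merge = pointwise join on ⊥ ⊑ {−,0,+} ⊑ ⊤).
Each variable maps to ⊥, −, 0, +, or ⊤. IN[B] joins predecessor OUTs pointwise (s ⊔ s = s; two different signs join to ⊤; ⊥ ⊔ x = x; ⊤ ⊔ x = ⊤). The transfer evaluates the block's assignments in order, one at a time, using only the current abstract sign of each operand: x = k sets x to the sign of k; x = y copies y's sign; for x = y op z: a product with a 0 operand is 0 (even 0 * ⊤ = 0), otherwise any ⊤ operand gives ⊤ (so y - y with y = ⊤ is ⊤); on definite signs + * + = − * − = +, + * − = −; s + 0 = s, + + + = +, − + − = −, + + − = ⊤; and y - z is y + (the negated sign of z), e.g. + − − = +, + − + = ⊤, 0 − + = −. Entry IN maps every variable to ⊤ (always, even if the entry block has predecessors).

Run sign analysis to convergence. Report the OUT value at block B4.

Answer: {a: -, b: ⊤, c: ⊤, d: ⊤, e: ⊤, f: ⊤}

Working:
Fixpoint table:
  B0:   IN=(all ⊤)   OUT=(all ⊤)
  B1:   IN=(all ⊤)   OUT=(all ⊤)
  B2:   IN=(all ⊤)   OUT=(all ⊤)
  B3:   IN=(all ⊤)   OUT=(all ⊤)
  B4:   IN=(all ⊤)   OUT={a:-; rest ⊤}

Merge at B4: IN[B4] = OUT[B3] = {a: ⊤, b: ⊤, c: ⊤, d: ⊤, e: ⊤, f: ⊤}
Applying B4's transfer function to that IN value gives OUT[B4] (row B4 above).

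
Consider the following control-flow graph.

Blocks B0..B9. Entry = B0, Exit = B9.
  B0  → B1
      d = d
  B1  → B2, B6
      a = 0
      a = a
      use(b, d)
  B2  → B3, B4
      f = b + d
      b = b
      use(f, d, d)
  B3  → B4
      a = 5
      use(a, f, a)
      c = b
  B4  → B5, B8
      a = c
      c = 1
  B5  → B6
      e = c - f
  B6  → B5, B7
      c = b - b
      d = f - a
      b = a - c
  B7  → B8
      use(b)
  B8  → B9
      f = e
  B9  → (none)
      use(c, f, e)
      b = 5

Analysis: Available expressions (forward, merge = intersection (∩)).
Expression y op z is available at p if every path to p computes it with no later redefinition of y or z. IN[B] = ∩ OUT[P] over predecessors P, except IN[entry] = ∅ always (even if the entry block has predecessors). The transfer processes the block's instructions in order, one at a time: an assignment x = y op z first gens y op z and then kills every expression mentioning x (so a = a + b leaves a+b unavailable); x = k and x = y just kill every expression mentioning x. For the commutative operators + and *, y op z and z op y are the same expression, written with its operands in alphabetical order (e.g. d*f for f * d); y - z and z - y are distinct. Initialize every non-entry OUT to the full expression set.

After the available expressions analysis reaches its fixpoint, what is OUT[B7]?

Fixpoint table:
  B0:   IN={}   OUT={}
  B1:   IN={}   OUT={}
  B2:   IN={}   OUT={}
  B3:   IN={}   OUT={}
  B4:   IN={}   OUT={}
  B5:   IN={}   OUT={c-f}
  B6:   IN={}   OUT={a-c, f-a}
  B7:   IN={a-c, f-a}   OUT={a-c, f-a}
  B8:   IN={}   OUT={}
  B9:   IN={}   OUT={}

Merge at B7: IN[B7] = OUT[B6] = {a-c, f-a}
Applying B7's transfer function to that IN value gives OUT[B7] (row B7 above).

Answer: {a-c, f-a}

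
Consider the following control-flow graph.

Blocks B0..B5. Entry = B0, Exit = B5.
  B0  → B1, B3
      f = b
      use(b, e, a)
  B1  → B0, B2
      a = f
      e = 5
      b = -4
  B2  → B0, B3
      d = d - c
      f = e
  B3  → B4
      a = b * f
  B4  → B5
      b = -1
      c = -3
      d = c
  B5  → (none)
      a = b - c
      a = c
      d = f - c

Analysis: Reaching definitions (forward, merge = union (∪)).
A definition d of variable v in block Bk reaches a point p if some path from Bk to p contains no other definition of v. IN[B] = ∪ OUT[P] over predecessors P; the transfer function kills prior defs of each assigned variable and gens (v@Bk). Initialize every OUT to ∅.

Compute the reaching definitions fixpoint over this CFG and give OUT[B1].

Answer: {a@B1, b@B1, d@B2, e@B1, f@B0}

Derivation:
Converged values:
  B0:   IN={a@B1, b@B1, d@B2, e@B1, f@B0, f@B2}   OUT={a@B1, b@B1, d@B2, e@B1, f@B0}
  B1:   IN={a@B1, b@B1, d@B2, e@B1, f@B0}   OUT={a@B1, b@B1, d@B2, e@B1, f@B0}
  B2:   IN={a@B1, b@B1, d@B2, e@B1, f@B0}   OUT={a@B1, b@B1, d@B2, e@B1, f@B2}
  B3:   IN={a@B1, b@B1, d@B2, e@B1, f@B0, f@B2}   OUT={a@B3, b@B1, d@B2, e@B1, f@B0, f@B2}
  B4:   IN={a@B3, b@B1, d@B2, e@B1, f@B0, f@B2}   OUT={a@B3, b@B4, c@B4, d@B4, e@B1, f@B0, f@B2}
  B5:   IN={a@B3, b@B4, c@B4, d@B4, e@B1, f@B0, f@B2}   OUT={a@B5, b@B4, c@B4, d@B5, e@B1, f@B0, f@B2}

Merge at B1: IN[B1] = OUT[B0] = {a@B1, b@B1, d@B2, e@B1, f@B0}
Applying B1's transfer function to that IN value gives OUT[B1] (row B1 above).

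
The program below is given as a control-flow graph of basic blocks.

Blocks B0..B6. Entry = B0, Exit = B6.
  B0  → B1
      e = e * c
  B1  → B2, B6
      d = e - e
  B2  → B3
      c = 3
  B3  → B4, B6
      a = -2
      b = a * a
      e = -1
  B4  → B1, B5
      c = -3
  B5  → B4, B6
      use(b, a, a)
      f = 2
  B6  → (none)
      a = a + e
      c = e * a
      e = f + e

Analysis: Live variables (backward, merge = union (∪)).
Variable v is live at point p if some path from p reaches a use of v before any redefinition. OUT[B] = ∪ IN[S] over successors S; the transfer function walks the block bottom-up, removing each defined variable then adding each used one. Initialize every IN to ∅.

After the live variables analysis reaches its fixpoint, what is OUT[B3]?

Per-block solution:
  B0:  IN={a, c, e, f}  OUT={a, e, f}
  B1:  IN={a, e, f}  OUT={a, e, f}
  B2:  IN={f}  OUT={f}
  B3:  IN={f}  OUT={a, b, e, f}
  B4:  IN={a, b, e, f}  OUT={a, b, e, f}
  B5:  IN={a, b, e}  OUT={a, b, e, f}
  B6:  IN={a, e, f}  OUT={}

Merge at B3: OUT[B3] = IN[B4] ⊔ IN[B6] = {a, b, e, f}

Answer: {a, b, e, f}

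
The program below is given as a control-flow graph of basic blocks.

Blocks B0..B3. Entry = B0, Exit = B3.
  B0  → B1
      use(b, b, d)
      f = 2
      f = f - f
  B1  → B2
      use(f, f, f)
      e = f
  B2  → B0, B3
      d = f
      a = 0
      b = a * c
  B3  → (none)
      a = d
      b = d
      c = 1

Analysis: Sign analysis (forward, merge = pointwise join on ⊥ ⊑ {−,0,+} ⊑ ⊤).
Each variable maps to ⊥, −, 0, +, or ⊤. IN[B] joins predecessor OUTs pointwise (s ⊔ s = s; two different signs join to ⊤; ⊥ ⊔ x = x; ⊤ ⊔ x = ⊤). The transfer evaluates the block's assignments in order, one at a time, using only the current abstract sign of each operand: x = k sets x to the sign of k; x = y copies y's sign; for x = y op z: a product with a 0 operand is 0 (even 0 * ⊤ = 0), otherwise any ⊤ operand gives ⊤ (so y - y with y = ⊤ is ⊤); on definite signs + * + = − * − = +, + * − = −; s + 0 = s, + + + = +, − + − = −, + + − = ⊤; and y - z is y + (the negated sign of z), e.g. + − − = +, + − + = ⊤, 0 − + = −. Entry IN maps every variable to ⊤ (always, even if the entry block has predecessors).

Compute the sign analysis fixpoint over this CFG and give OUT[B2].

Converged values:
  B0:   IN=(all ⊤)   OUT=(all ⊤)
  B1:   IN=(all ⊤)   OUT=(all ⊤)
  B2:   IN=(all ⊤)   OUT={a:0, b:0; rest ⊤}
  B3:   IN={a:0, b:0; rest ⊤}   OUT={c:+; rest ⊤}

Merge at B2: IN[B2] = OUT[B1] = {a: ⊤, b: ⊤, c: ⊤, d: ⊤, e: ⊤, f: ⊤}
Applying B2's transfer function to that IN value gives OUT[B2] (row B2 above).

Answer: {a: 0, b: 0, c: ⊤, d: ⊤, e: ⊤, f: ⊤}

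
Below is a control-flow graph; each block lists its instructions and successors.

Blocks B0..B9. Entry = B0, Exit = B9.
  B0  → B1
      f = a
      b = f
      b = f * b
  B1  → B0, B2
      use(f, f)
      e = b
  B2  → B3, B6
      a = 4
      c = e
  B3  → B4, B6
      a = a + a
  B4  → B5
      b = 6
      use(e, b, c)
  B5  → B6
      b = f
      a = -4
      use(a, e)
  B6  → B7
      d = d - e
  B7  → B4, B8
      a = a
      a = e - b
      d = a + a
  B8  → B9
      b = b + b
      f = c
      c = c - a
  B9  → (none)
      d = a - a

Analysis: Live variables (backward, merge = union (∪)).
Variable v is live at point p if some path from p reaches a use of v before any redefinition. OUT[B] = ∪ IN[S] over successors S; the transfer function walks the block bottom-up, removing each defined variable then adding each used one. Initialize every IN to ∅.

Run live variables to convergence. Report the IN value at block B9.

Converged values:
  B0: | IN={a, d} | OUT={a, b, d, f}
  B1: | IN={a, b, d, f} | OUT={a, b, d, e, f}
  B2: | IN={b, d, e, f} | OUT={a, b, c, d, e, f}
  B3: | IN={a, b, c, d, e, f} | OUT={a, b, c, d, e, f}
  B4: | IN={c, d, e, f} | OUT={c, d, e, f}
  B5: | IN={c, d, e, f} | OUT={a, b, c, d, e, f}
  B6: | IN={a, b, c, d, e, f} | OUT={a, b, c, e, f}
  B7: | IN={a, b, c, e, f} | OUT={a, b, c, d, e, f}
  B8: | IN={a, b, c} | OUT={a}
  B9: | IN={a} | OUT={}

B9 is the boundary node: OUT[B9] = {}
Applying B9's transfer function to that OUT value gives IN[B9] (row B9 above).

Answer: {a}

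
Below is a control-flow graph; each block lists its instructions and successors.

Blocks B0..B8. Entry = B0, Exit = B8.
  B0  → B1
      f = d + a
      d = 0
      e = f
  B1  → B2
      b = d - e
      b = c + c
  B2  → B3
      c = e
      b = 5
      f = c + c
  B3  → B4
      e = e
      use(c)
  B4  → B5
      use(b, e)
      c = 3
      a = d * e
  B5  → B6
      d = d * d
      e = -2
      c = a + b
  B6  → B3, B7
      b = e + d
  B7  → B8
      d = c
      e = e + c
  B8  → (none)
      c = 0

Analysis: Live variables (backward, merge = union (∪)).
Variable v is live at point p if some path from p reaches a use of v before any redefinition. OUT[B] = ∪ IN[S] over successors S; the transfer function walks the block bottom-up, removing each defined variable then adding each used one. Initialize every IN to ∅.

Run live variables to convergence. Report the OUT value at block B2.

Converged values:
  B0: | IN={a, c, d} | OUT={c, d, e}
  B1: | IN={c, d, e} | OUT={d, e}
  B2: | IN={d, e} | OUT={b, c, d, e}
  B3: | IN={b, c, d, e} | OUT={b, d, e}
  B4: | IN={b, d, e} | OUT={a, b, d}
  B5: | IN={a, b, d} | OUT={c, d, e}
  B6: | IN={c, d, e} | OUT={b, c, d, e}
  B7: | IN={c, e} | OUT={}
  B8: | IN={} | OUT={}

Merge at B2: OUT[B2] = IN[B3] = {b, c, d, e}

Answer: {b, c, d, e}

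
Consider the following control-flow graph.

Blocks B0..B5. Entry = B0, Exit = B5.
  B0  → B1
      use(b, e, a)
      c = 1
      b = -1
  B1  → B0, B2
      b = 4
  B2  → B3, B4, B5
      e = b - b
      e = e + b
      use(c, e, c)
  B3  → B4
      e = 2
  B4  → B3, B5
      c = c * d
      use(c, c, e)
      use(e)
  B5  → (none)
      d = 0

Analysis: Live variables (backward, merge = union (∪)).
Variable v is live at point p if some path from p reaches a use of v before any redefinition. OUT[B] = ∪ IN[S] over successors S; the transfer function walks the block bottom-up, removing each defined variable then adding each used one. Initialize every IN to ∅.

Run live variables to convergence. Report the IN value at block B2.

Answer: {b, c, d}

Derivation:
Fixpoint table:
  B0:  IN={a, b, d, e}  OUT={a, c, d, e}
  B1:  IN={a, c, d, e}  OUT={a, b, c, d, e}
  B2:  IN={b, c, d}  OUT={c, d, e}
  B3:  IN={c, d}  OUT={c, d, e}
  B4:  IN={c, d, e}  OUT={c, d}
  B5:  IN={}  OUT={}

Merge at B2: OUT[B2] = IN[B3] ⊔ IN[B4] ⊔ IN[B5] = {c, d, e}
Applying B2's transfer function to that OUT value gives IN[B2] (row B2 above).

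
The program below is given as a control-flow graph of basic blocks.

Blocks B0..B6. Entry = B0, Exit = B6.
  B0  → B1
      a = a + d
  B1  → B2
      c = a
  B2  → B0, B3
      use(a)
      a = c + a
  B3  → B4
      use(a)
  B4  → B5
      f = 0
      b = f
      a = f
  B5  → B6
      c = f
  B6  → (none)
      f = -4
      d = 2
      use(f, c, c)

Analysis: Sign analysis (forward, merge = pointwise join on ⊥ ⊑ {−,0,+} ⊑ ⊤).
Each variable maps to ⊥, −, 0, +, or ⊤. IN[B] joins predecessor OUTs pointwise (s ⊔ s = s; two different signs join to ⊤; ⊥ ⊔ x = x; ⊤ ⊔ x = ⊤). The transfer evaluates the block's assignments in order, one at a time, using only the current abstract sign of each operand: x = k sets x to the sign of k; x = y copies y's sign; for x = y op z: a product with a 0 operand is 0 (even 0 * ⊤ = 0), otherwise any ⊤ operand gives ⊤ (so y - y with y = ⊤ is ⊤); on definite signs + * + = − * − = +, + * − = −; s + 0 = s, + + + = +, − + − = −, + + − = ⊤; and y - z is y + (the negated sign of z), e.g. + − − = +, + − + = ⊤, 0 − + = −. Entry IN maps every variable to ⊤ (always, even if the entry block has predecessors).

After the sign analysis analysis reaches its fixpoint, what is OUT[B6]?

Fixpoint table:
  B0: | IN=(all ⊤) | OUT=(all ⊤)
  B1: | IN=(all ⊤) | OUT=(all ⊤)
  B2: | IN=(all ⊤) | OUT=(all ⊤)
  B3: | IN=(all ⊤) | OUT=(all ⊤)
  B4: | IN=(all ⊤) | OUT={a:0, b:0, f:0; rest ⊤}
  B5: | IN={a:0, b:0, f:0; rest ⊤} | OUT={a:0, b:0, c:0, f:0; rest ⊤}
  B6: | IN={a:0, b:0, c:0, f:0; rest ⊤} | OUT={a:0, b:0, c:0, d:+, f:-; rest ⊤}

Merge at B6: IN[B6] = OUT[B5] = {a: 0, b: 0, c: 0, d: ⊤, e: ⊤, f: 0}
Applying B6's transfer function to that IN value gives OUT[B6] (row B6 above).

Answer: {a: 0, b: 0, c: 0, d: +, e: ⊤, f: -}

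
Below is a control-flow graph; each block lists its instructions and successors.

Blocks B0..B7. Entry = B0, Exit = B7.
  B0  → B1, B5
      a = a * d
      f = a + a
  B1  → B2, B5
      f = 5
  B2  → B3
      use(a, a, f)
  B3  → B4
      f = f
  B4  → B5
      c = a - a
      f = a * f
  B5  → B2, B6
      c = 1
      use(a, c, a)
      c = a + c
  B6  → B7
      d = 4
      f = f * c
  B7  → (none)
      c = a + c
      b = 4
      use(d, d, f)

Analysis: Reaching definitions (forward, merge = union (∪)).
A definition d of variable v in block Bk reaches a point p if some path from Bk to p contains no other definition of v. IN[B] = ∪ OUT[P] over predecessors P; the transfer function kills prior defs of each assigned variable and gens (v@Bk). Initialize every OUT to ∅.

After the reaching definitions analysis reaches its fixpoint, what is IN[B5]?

Answer: {a@B0, c@B4, f@B0, f@B1, f@B4}

Working:
Per-block solution:
  B0: | IN={} | OUT={a@B0, f@B0}
  B1: | IN={a@B0, f@B0} | OUT={a@B0, f@B1}
  B2: | IN={a@B0, c@B5, f@B0, f@B1, f@B4} | OUT={a@B0, c@B5, f@B0, f@B1, f@B4}
  B3: | IN={a@B0, c@B5, f@B0, f@B1, f@B4} | OUT={a@B0, c@B5, f@B3}
  B4: | IN={a@B0, c@B5, f@B3} | OUT={a@B0, c@B4, f@B4}
  B5: | IN={a@B0, c@B4, f@B0, f@B1, f@B4} | OUT={a@B0, c@B5, f@B0, f@B1, f@B4}
  B6: | IN={a@B0, c@B5, f@B0, f@B1, f@B4} | OUT={a@B0, c@B5, d@B6, f@B6}
  B7: | IN={a@B0, c@B5, d@B6, f@B6} | OUT={a@B0, b@B7, c@B7, d@B6, f@B6}

Merge at B5: IN[B5] = OUT[B0] ⊔ OUT[B1] ⊔ OUT[B4] = {a@B0, c@B4, f@B0, f@B1, f@B4}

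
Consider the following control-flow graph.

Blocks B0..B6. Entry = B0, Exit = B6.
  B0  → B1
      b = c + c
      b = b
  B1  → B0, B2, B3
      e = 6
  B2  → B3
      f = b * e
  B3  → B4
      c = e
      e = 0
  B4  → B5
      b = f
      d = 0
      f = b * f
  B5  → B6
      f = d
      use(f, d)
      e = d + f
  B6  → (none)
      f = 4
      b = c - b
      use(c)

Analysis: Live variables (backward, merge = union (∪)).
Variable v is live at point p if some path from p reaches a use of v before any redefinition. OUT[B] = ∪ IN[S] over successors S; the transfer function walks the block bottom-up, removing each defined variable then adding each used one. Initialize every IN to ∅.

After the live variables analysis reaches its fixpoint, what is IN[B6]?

Converged values:
  B0:  IN={c, f}  OUT={b, c, f}
  B1:  IN={b, c, f}  OUT={b, c, e, f}
  B2:  IN={b, e}  OUT={e, f}
  B3:  IN={e, f}  OUT={c, f}
  B4:  IN={c, f}  OUT={b, c, d}
  B5:  IN={b, c, d}  OUT={b, c}
  B6:  IN={b, c}  OUT={}

B6 is the boundary node: OUT[B6] = {}
Applying B6's transfer function to that OUT value gives IN[B6] (row B6 above).

Answer: {b, c}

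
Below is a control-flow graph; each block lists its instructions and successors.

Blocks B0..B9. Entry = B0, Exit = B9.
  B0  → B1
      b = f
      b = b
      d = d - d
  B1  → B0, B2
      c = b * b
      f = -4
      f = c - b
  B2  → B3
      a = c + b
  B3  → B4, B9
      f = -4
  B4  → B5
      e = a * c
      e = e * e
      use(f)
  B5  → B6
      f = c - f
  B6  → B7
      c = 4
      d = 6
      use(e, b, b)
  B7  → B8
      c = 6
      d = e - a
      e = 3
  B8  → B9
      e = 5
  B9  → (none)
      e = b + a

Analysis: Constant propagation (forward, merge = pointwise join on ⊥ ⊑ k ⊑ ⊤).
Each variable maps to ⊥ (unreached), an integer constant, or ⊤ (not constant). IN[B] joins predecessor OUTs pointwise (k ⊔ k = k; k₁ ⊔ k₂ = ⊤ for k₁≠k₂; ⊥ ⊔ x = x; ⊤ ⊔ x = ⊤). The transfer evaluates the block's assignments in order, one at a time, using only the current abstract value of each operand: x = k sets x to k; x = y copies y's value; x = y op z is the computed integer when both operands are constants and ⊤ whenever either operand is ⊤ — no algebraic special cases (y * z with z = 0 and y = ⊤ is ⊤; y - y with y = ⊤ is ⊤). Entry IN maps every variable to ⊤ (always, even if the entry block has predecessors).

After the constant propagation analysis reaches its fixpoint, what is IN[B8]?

Per-block solution:
  B0: | IN=(all ⊤) | OUT=(all ⊤)
  B1: | IN=(all ⊤) | OUT=(all ⊤)
  B2: | IN=(all ⊤) | OUT=(all ⊤)
  B3: | IN=(all ⊤) | OUT={f:-4; rest ⊤}
  B4: | IN={f:-4; rest ⊤} | OUT={f:-4; rest ⊤}
  B5: | IN={f:-4; rest ⊤} | OUT=(all ⊤)
  B6: | IN=(all ⊤) | OUT={c:4, d:6; rest ⊤}
  B7: | IN={c:4, d:6; rest ⊤} | OUT={c:6, e:3; rest ⊤}
  B8: | IN={c:6, e:3; rest ⊤} | OUT={c:6, e:5; rest ⊤}
  B9: | IN=(all ⊤) | OUT=(all ⊤)

Merge at B8: IN[B8] = OUT[B7] = {a: ⊤, b: ⊤, c: 6, d: ⊤, e: 3, f: ⊤}

Answer: {a: ⊤, b: ⊤, c: 6, d: ⊤, e: 3, f: ⊤}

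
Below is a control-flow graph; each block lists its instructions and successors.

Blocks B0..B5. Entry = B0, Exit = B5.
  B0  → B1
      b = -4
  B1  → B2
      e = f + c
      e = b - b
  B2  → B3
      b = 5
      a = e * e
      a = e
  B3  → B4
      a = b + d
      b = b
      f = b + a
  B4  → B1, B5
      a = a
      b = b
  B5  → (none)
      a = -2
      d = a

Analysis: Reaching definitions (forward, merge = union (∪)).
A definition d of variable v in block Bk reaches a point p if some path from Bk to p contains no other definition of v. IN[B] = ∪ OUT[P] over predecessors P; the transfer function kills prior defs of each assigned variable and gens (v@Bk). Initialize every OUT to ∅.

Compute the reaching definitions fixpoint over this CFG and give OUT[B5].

Per-block solution:
  B0: | IN={} | OUT={b@B0}
  B1: | IN={a@B4, b@B0, b@B4, e@B1, f@B3} | OUT={a@B4, b@B0, b@B4, e@B1, f@B3}
  B2: | IN={a@B4, b@B0, b@B4, e@B1, f@B3} | OUT={a@B2, b@B2, e@B1, f@B3}
  B3: | IN={a@B2, b@B2, e@B1, f@B3} | OUT={a@B3, b@B3, e@B1, f@B3}
  B4: | IN={a@B3, b@B3, e@B1, f@B3} | OUT={a@B4, b@B4, e@B1, f@B3}
  B5: | IN={a@B4, b@B4, e@B1, f@B3} | OUT={a@B5, b@B4, d@B5, e@B1, f@B3}

Merge at B5: IN[B5] = OUT[B4] = {a@B4, b@B4, e@B1, f@B3}
Applying B5's transfer function to that IN value gives OUT[B5] (row B5 above).

Answer: {a@B5, b@B4, d@B5, e@B1, f@B3}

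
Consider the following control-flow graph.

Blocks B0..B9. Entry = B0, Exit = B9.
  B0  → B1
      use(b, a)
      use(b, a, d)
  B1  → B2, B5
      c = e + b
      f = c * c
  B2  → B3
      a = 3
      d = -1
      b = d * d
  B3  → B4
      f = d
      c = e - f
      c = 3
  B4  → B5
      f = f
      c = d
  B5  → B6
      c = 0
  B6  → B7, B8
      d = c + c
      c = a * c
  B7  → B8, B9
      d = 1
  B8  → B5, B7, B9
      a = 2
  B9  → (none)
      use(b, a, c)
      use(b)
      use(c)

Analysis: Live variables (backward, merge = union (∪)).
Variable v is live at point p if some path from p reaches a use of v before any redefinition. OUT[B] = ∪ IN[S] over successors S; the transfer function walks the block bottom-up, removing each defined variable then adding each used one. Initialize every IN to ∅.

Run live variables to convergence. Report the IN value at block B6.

Per-block solution:
  B0:   IN={a, b, d, e}   OUT={a, b, e}
  B1:   IN={a, b, e}   OUT={a, b, e}
  B2:   IN={e}   OUT={a, b, d, e}
  B3:   IN={a, b, d, e}   OUT={a, b, d, f}
  B4:   IN={a, b, d, f}   OUT={a, b}
  B5:   IN={a, b}   OUT={a, b, c}
  B6:   IN={a, b, c}   OUT={a, b, c}
  B7:   IN={a, b, c}   OUT={a, b, c}
  B8:   IN={b, c}   OUT={a, b, c}
  B9:   IN={a, b, c}   OUT={}

Merge at B6: OUT[B6] = IN[B7] ⊔ IN[B8] = {a, b, c}
Applying B6's transfer function to that OUT value gives IN[B6] (row B6 above).

Answer: {a, b, c}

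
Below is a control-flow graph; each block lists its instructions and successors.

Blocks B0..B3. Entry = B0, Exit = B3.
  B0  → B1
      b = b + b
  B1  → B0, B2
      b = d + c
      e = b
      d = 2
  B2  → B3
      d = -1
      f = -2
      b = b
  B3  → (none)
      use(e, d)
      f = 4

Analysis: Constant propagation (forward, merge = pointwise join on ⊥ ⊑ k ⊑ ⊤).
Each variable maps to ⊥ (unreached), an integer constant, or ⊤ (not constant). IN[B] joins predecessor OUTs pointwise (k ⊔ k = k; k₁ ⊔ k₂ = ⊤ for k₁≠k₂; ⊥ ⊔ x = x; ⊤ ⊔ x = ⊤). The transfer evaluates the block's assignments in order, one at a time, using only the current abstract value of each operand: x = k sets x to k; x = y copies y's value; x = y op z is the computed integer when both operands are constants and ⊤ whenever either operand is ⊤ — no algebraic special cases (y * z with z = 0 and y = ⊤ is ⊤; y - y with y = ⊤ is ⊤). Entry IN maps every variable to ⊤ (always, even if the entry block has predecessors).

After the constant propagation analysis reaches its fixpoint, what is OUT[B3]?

Per-block solution:
  B0:   IN=(all ⊤)   OUT=(all ⊤)
  B1:   IN=(all ⊤)   OUT={d:2; rest ⊤}
  B2:   IN={d:2; rest ⊤}   OUT={d:-1, f:-2; rest ⊤}
  B3:   IN={d:-1, f:-2; rest ⊤}   OUT={d:-1, f:4; rest ⊤}

Merge at B3: IN[B3] = OUT[B2] = {a: ⊤, b: ⊤, c: ⊤, d: -1, e: ⊤, f: -2}
Applying B3's transfer function to that IN value gives OUT[B3] (row B3 above).

Answer: {a: ⊤, b: ⊤, c: ⊤, d: -1, e: ⊤, f: 4}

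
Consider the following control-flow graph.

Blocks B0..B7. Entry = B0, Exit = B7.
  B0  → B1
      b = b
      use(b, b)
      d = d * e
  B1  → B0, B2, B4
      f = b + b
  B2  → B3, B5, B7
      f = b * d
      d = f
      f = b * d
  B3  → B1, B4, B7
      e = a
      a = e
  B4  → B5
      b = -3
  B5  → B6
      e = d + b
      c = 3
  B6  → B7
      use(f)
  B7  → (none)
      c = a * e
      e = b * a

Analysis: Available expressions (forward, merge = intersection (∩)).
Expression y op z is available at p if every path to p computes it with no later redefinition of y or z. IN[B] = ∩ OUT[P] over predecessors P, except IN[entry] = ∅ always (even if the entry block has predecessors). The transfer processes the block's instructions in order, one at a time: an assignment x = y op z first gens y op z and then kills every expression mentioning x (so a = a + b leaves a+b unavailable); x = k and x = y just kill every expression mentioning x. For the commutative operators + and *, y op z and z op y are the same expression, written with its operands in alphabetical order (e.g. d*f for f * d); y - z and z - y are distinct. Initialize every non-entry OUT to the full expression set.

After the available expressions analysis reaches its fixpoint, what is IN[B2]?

Answer: {b+b}

Derivation:
Fixpoint table:
  B0: | IN={} | OUT={}
  B1: | IN={} | OUT={b+b}
  B2: | IN={b+b} | OUT={b*d, b+b}
  B3: | IN={b*d, b+b} | OUT={b*d, b+b}
  B4: | IN={b+b} | OUT={}
  B5: | IN={} | OUT={b+d}
  B6: | IN={b+d} | OUT={b+d}
  B7: | IN={} | OUT={a*b}

Merge at B2: IN[B2] = OUT[B1] = {b+b}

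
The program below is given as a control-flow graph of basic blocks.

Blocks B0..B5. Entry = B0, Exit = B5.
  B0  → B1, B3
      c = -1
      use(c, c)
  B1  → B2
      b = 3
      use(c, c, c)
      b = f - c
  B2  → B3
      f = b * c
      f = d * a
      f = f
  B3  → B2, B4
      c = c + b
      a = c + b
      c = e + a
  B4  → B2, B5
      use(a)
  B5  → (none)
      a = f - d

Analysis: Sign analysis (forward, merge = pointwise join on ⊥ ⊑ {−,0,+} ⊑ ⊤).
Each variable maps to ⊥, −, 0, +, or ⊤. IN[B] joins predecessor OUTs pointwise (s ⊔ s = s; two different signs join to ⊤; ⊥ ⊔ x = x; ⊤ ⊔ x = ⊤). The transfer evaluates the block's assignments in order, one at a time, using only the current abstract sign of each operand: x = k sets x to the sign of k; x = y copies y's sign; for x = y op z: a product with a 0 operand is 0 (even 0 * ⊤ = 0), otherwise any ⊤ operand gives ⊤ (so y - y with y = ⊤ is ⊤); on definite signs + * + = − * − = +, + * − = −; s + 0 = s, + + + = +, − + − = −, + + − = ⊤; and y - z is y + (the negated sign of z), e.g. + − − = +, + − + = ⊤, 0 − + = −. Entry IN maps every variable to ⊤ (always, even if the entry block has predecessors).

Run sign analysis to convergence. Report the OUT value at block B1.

Converged values:
  B0: | IN=(all ⊤) | OUT={c:-; rest ⊤}
  B1: | IN={c:-; rest ⊤} | OUT={c:-; rest ⊤}
  B2: | IN=(all ⊤) | OUT=(all ⊤)
  B3: | IN=(all ⊤) | OUT=(all ⊤)
  B4: | IN=(all ⊤) | OUT=(all ⊤)
  B5: | IN=(all ⊤) | OUT=(all ⊤)

Merge at B1: IN[B1] = OUT[B0] = {a: ⊤, b: ⊤, c: -, d: ⊤, e: ⊤, f: ⊤}
Applying B1's transfer function to that IN value gives OUT[B1] (row B1 above).

Answer: {a: ⊤, b: ⊤, c: -, d: ⊤, e: ⊤, f: ⊤}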